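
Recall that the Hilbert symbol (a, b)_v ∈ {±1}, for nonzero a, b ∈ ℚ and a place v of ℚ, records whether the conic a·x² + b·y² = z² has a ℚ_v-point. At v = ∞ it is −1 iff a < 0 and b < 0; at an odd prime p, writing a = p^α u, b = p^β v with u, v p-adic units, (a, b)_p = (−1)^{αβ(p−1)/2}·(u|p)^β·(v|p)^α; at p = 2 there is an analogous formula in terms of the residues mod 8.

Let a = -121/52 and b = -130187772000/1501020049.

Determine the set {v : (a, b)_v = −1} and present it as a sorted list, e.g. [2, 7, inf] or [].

[2, 5, 13, inf]

(a, b) ≡ (-13, -2470) mod (ℚ^×)²; places V = {2, 3, 5, 11, 13, 17, 19, 43, 53, ∞}.
(a,b)_43: α=0, u≡20; β=-2, v≡36 (mod 43); (20|43)=-1, (36|43)=+1; sign (−1)^0·-1^-2·+1^0 = +1.
(a,b)_53: α=0, u≡15; β=-2, v≡12 (mod 53); (15|53)=+1, (12|53)=-1; sign (−1)^0·+1^-2·-1^0 = +1.
(a,b)_19: α=0, u≡9; β=1, v≡3 (mod 19); (9|19)=+1, (3|19)=-1; sign (−1)^0·+1^1·-1^0 = +1.
(a,b)_∞: sgn(-13)=−, sgn(-2470)=−, so -1.
(a,b)_3: α=0, u≡2; β=2, v≡2 (mod 3); (2|3)=-1, (2|3)=-1; sign (−1)^0·-1^2·-1^0 = +1.
(a,b)_2: α=-2, β=5; u≡3, v≡5 (mod 8); ε(u)ε(v)=1·0, αω(v)=-2·1, βω(u)=5·1; sum ≡ 1  ⇒  -1.
(a,b)_13: α=-1, u≡12; β=1, v≡7 (mod 13); (12|13)=+1, (7|13)=-1; sign (−1)^0·+1^1·-1^-1 = -1.
(a,b)_17: α=0, u≡15; β=-2, v≡12 (mod 17); (15|17)=+1, (12|17)=-1; sign (−1)^0·+1^-2·-1^0 = +1.
(a,b)_11: α=2, u≡4; β=4, v≡4 (mod 11); (4|11)=+1, (4|11)=+1; sign (−1)^0·+1^4·+1^2 = +1.
(a,b)_5: α=0, u≡2; β=3, v≡1 (mod 5); (2|5)=-1, (1|5)=+1; sign (−1)^0·-1^3·+1^0 = -1.
|Ram(-13, -2470)| = 4, even; anisotropic at {2, 5, 13, ∞}.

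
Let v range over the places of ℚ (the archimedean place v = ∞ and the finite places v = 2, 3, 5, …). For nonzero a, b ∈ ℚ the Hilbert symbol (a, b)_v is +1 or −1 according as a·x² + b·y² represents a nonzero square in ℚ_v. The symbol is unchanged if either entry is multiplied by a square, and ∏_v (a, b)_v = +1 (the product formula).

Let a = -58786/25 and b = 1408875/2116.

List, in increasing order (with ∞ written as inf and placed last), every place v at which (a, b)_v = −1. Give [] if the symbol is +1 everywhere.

[3, 7]

Mod squares: a ≡ -58786, b ≡ 195. Check v ∈ {∞, 2, 3, 5, 7, 13, 17, 19, 23}.
v=2: v_2(a)=1, v_2(b)=-2; units ≡ 7, 3 (mod 8); ε·ε+αω+βω = 1·1+1·1+-2·0 ≡ 0  ⇒  (a,b)_2 = +1.
v=17: a=17^1·(≡14), b=17^2·(≡8) mod 17; (14|17)=-1, (8|17)=+1; (−1)^{1·2·8}·(-1)^2·(+1)^1 = +1.
v=5: a=5^-2·(≡4), b=5^3·(≡1) mod 5; (4|5)=+1, (1|5)=+1; (−1)^{-2·3·2}·(+1)^3·(+1)^-2 = +1.
v=∞: -58786 < 0 and 195 > 0  ⇒  (a,b)_∞ = +1.
v=3: a=3^0·(≡2), b=3^1·(≡2) mod 3; (2|3)=-1, (2|3)=-1; (−1)^{0·1·1}·(-1)^1·(-1)^0 = -1.
v=19: a=19^1·(≡10), b=19^0·(≡9) mod 19; (10|19)=-1, (9|19)=+1; (−1)^{1·0·9}·(-1)^0·(+1)^1 = +1.
v=13: a=13^1·(≡11), b=13^1·(≡2) mod 13; (11|13)=-1, (2|13)=-1; (−1)^{1·1·6}·(-1)^1·(-1)^1 = +1.
v=23: a=23^0·(≡1), b=23^-2·(≡14) mod 23; (1|23)=+1, (14|23)=-1; (−1)^{0·-2·11}·(+1)^-2·(-1)^0 = +1.
v=7: a=7^1·(≡4), b=7^0·(≡3) mod 7; (4|7)=+1, (3|7)=-1; (−1)^{1·0·3}·(+1)^0·(-1)^1 = -1.
|Ram(-58786, 195)| = 2, even; anisotropic at {3, 7}.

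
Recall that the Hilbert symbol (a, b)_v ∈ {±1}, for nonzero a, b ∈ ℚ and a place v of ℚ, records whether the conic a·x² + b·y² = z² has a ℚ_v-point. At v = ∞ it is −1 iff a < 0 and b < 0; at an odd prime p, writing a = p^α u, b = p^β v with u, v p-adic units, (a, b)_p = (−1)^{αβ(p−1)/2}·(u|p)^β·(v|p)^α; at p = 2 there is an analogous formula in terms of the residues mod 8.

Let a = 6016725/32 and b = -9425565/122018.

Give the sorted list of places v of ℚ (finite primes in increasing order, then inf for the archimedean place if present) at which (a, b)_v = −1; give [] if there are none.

[5, 17]

Mod squares: a ≡ 442, b ≡ -170. Check v ∈ {∞, 2, 3, 5, 11, 13, 17, 19, 37}.
v=37: a=37^0·(≡6), b=37^2·(≡5) mod 37; (6|37)=-1, (5|37)=-1; (−1)^{0·2·18}·(-1)^2·(-1)^0 = +1.
v=13: a=13^1·(≡2), b=13^-2·(≡1) mod 13; (2|13)=-1, (1|13)=+1; (−1)^{1·-2·6}·(-1)^-2·(+1)^1 = +1.
v=2: v_2(a)=-5, v_2(b)=-1; units ≡ 5, 3 (mod 8); ε·ε+αω+βω = 0·1+-5·1+-1·1 ≡ 0  ⇒  (a,b)_2 = +1.
v=11: a=11^2·(≡6), b=11^0·(≡10) mod 11; (6|11)=-1, (10|11)=-1; (−1)^{2·0·5}·(-1)^0·(-1)^2 = +1.
v=5: a=5^2·(≡2), b=5^1·(≡4) mod 5; (2|5)=-1, (4|5)=+1; (−1)^{2·1·2}·(-1)^1·(+1)^2 = -1.
v=∞: 442 > 0 and -170 < 0  ⇒  (a,b)_∞ = +1.
v=17: a=17^1·(≡16), b=17^1·(≡3) mod 17; (16|17)=+1, (3|17)=-1; (−1)^{1·1·8}·(+1)^1·(-1)^1 = -1.
v=3: a=3^2·(≡1), b=3^4·(≡1) mod 3; (1|3)=+1, (1|3)=+1; (−1)^{2·4·1}·(+1)^4·(+1)^2 = +1.
v=19: a=19^0·(≡4), b=19^-2·(≡16) mod 19; (4|19)=+1, (16|19)=+1; (−1)^{0·-2·9}·(+1)^-2·(+1)^0 = +1.
Ram(442, -170) = {5, 17}; no ℚ_5-point on the conic.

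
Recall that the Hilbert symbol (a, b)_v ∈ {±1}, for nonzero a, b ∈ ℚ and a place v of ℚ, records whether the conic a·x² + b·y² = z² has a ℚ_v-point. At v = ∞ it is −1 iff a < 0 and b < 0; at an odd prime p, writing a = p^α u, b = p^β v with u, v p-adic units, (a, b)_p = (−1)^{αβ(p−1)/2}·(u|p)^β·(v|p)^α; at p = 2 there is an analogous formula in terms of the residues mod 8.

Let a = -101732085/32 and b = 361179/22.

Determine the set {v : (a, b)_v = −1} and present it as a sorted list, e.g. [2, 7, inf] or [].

[2, 5]

Mod squares: a ≡ -2730, b ≡ 2002. Check v ∈ {∞, 2, 3, 5, 7, 11, 13}.
v=2: v_2(a)=-5, v_2(b)=-1; units ≡ 3, 1 (mod 8); ε·ε+αω+βω = 1·0+-5·0+-1·1 ≡ 1  ⇒  (a,b)_2 = -1.
v=3: a=3^3·(≡2), b=3^4·(≡1) mod 3; (2|3)=-1, (1|3)=+1; (−1)^{3·4·1}·(-1)^4·(+1)^3 = +1.
v=13: a=13^3·(≡11), b=13^1·(≡6) mod 13; (11|13)=-1, (6|13)=-1; (−1)^{3·1·6}·(-1)^1·(-1)^3 = +1.
v=11: a=11^0·(≡4), b=11^-1·(≡8) mod 11; (4|11)=+1, (8|11)=-1; (−1)^{0·-1·5}·(+1)^-1·(-1)^0 = +1.
v=∞: -2730 < 0 and 2002 > 0  ⇒  (a,b)_∞ = +1.
v=5: a=5^1·(≡4), b=5^0·(≡2) mod 5; (4|5)=+1, (2|5)=-1; (−1)^{1·0·2}·(+1)^0·(-1)^1 = -1.
v=7: a=7^3·(≡4), b=7^3·(≡3) mod 7; (4|7)=+1, (3|7)=-1; (−1)^{3·3·3}·(+1)^3·(-1)^3 = +1.
(-2730, 2002 / ℚ) ramifies at {2, 5}: a division algebra.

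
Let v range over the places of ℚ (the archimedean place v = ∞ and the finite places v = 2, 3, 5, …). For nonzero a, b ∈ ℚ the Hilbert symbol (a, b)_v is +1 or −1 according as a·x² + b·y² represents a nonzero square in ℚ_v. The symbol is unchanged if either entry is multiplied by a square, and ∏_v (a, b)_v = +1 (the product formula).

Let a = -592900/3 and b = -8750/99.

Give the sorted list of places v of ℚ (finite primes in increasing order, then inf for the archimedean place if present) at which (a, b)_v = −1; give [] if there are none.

Mod squares: a ≡ -3, b ≡ -154. Check v ∈ {∞, 2, 3, 5, 7, 11}.
v=5: a=5^2·(≡3), b=5^4·(≡4) mod 5; (3|5)=-1, (4|5)=+1; (−1)^{2·4·2}·(-1)^4·(+1)^2 = +1.
v=∞: -3 < 0 and -154 < 0  ⇒  (a,b)_∞ = -1.
v=7: a=7^2·(≡1), b=7^1·(≡3) mod 7; (1|7)=+1, (3|7)=-1; (−1)^{2·1·3}·(+1)^1·(-1)^2 = +1.
v=2: v_2(a)=2, v_2(b)=1; units ≡ 5, 3 (mod 8); ε·ε+αω+βω = 0·1+2·1+1·1 ≡ 1  ⇒  (a,b)_2 = -1.
v=11: a=11^2·(≡2), b=11^-1·(≡8) mod 11; (2|11)=-1, (8|11)=-1; (−1)^{2·-1·5}·(-1)^-1·(-1)^2 = -1.
v=3: a=3^-1·(≡2), b=3^-2·(≡2) mod 3; (2|3)=-1, (2|3)=-1; (−1)^{-1·-2·1}·(-1)^-2·(-1)^-1 = -1.
(-3, -154 / ℚ) ramifies at {2, 3, 11, ∞}: a division algebra.

[2, 3, 11, inf]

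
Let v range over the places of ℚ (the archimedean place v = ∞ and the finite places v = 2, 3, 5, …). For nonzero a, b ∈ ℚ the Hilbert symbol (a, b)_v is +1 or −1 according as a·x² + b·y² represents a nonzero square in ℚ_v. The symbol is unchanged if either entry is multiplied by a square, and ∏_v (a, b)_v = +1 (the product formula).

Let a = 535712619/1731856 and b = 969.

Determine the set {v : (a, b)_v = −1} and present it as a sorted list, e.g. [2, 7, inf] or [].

(a, b) ≡ (289731, 969) mod (ℚ^×)²; places V = {2, 3, 7, 13, 17, 19, 23, 43, 47, ∞}.
(a,b)_47: α=-2, u≡35; β=0, v≡29 (mod 47); (35|47)=-1, (29|47)=-1; sign (−1)^0·-1^0·-1^-2 = +1.
(a,b)_23: α=1, u≡3; β=0, v≡3 (mod 23); (3|23)=+1, (3|23)=+1; sign (−1)^0·+1^0·+1^1 = +1.
(a,b)_43: α=2, u≡11; β=0, v≡23 (mod 43); (11|43)=+1, (23|43)=+1; sign (−1)^0·+1^0·+1^2 = +1.
(a,b)_13: α=1, u≡6; β=0, v≡7 (mod 13); (6|13)=-1, (7|13)=-1; sign (−1)^0·-1^0·-1^1 = -1.
(a,b)_∞: sgn(289731)=+, sgn(969)=+, so +1.
(a,b)_2: α=-4, β=0; u≡3, v≡1 (mod 8); ε(u)ε(v)=1·0, αω(v)=-4·0, βω(u)=0·1; sum ≡ 0  ⇒  +1.
(a,b)_3: α=1, u≡1; β=1, v≡2 (mod 3); (1|3)=+1, (2|3)=-1; sign (−1)^1·+1^1·-1^1 = +1.
(a,b)_17: α=1, u≡1; β=1, v≡6 (mod 17); (1|17)=+1, (6|17)=-1; sign (−1)^0·+1^1·-1^1 = -1.
(a,b)_7: α=-2, u≡1; β=0, v≡3 (mod 7); (1|7)=+1, (3|7)=-1; sign (−1)^0·+1^0·-1^-2 = +1.
(a,b)_19: α=1, u≡11; β=1, v≡13 (mod 19); (11|19)=+1, (13|19)=-1; sign (−1)^1·+1^1·-1^1 = +1.
Ram(289731, 969) = {13, 17}; no ℚ_13-point on the conic.

[13, 17]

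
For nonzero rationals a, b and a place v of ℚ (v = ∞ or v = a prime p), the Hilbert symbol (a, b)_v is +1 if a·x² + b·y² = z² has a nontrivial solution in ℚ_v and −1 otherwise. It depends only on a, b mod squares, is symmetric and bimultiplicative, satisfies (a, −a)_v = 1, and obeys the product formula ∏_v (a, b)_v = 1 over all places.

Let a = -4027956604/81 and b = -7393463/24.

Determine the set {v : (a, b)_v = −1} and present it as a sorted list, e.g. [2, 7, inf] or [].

(a, b) ≡ (-20550799, -7482) mod (ℚ^×)²; places V = {2, 3, 7, 11, 19, 23, 29, 31, 37, 41, 43, ∞}.
(a,b)_43: α=0, u≡12; β=1, v≡15 (mod 43); (12|43)=-1, (15|43)=+1; sign (−1)^0·-1^1·+1^0 = -1.
(a,b)_29: α=0, u≡16; β=1, v≡19 (mod 29); (16|29)=+1, (19|29)=-1; sign (−1)^0·+1^1·-1^0 = +1.
(a,b)_19: α=1, u≡17; β=0, v≡9 (mod 19); (17|19)=+1, (9|19)=+1; sign (−1)^0·+1^0·+1^1 = +1.
(a,b)_7: α=2, u≡4; β=2, v≡4 (mod 7); (4|7)=+1, (4|7)=+1; sign (−1)^0·+1^2·+1^2 = +1.
(a,b)_3: α=-4, u≡2; β=-1, v≡2 (mod 3); (2|3)=-1, (2|3)=-1; sign (−1)^0·-1^-1·-1^-4 = -1.
(a,b)_37: α=1, u≡32; β=0, v≡18 (mod 37); (32|37)=-1, (18|37)=-1; sign (−1)^0·-1^0·-1^1 = -1.
(a,b)_41: α=1, u≡38; β=0, v≡25 (mod 41); (38|41)=-1, (25|41)=+1; sign (−1)^0·-1^0·+1^1 = +1.
(a,b)_11: α=0, u≡8; β=2, v≡1 (mod 11); (8|11)=-1, (1|11)=+1; sign (−1)^0·-1^2·+1^0 = +1.
(a,b)_∞: sgn(-20550799)=−, sgn(-7482)=−, so -1.
(a,b)_23: α=1, u≡14; β=0, v≡2 (mod 23); (14|23)=-1, (2|23)=+1; sign (−1)^0·-1^0·+1^1 = +1.
(a,b)_31: α=1, u≡26; β=0, v≡8 (mod 31); (26|31)=-1, (8|31)=+1; sign (−1)^0·-1^0·+1^1 = +1.
(a,b)_2: α=2, β=-3; u≡1, v≡3 (mod 8); ε(u)ε(v)=0·1, αω(v)=2·1, βω(u)=-3·0; sum ≡ 0  ⇒  +1.
Ram(-20550799, -7482) = {3, 37, 43, ∞}; no ℚ_3-point on the conic.

[3, 37, 43, inf]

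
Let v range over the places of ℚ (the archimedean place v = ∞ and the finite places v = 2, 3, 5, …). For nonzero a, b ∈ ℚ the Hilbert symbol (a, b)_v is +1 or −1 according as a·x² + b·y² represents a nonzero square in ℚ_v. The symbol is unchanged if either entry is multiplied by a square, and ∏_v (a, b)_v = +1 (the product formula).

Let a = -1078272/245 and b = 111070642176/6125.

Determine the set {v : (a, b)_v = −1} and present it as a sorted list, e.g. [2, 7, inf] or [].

[2, 5]

(a, b) ≡ (-65, 418470) mod (ℚ^×)²; places V = {2, 3, 5, 7, 13, 29, 37, ∞}.
(a,b)_∞: sgn(-65)=−, sgn(418470)=+, so +1.
(a,b)_7: α=-2, u≡3; β=-2, v≡3 (mod 7); (3|7)=-1, (3|7)=-1; sign (−1)^0·-1^-2·-1^-2 = +1.
(a,b)_13: α=1, u≡2; β=1, v≡5 (mod 13); (2|13)=-1, (5|13)=-1; sign (−1)^0·-1^1·-1^1 = +1.
(a,b)_3: α=4, u≡1; β=5, v≡2 (mod 3); (1|3)=+1, (2|3)=-1; sign (−1)^0·+1^5·-1^4 = +1.
(a,b)_37: α=0, u≡33; β=1, v≡34 (mod 37); (33|37)=+1, (34|37)=+1; sign (−1)^0·+1^1·+1^0 = +1.
(a,b)_29: α=0, u≡25; β=1, v≡15 (mod 29); (25|29)=+1, (15|29)=-1; sign (−1)^0·+1^1·-1^0 = +1.
(a,b)_2: α=10, β=15; u≡7, v≡3 (mod 8); ε(u)ε(v)=1·1, αω(v)=10·1, βω(u)=15·0; sum ≡ 1  ⇒  -1.
(a,b)_5: α=-1, u≡2; β=-3, v≡4 (mod 5); (2|5)=-1, (4|5)=+1; sign (−1)^0·-1^-3·+1^-1 = -1.
(-65, 418470 / ℚ) ramifies at {2, 5}: a division algebra.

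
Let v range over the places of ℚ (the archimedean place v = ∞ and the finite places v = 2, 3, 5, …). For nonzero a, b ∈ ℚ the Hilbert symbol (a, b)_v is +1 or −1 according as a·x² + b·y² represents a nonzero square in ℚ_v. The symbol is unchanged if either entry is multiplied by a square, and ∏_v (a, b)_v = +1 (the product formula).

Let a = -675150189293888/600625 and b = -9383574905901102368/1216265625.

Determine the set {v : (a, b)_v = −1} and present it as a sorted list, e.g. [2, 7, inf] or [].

(a, b) ≡ (-77, -2) mod (ℚ^×)²; places V = {2, 3, 5, 7, 11, 19, 23, 31, ∞}.
(a,b)_31: α=-2, u≡25; β=-2, v≡3 (mod 31); (25|31)=+1, (3|31)=-1; sign (−1)^0·+1^-2·-1^-2 = +1.
(a,b)_7: α=3, u≡6; β=4, v≡3 (mod 7); (6|7)=-1, (3|7)=-1; sign (−1)^0·-1^4·-1^3 = -1.
(a,b)_5: α=-4, u≡2; β=-6, v≡2 (mod 5); (2|5)=-1, (2|5)=-1; sign (−1)^0·-1^-6·-1^-4 = +1.
(a,b)_2: α=6, β=5; u≡3, v≡7 (mod 8); ε(u)ε(v)=1·1, αω(v)=6·0, βω(u)=5·1; sum ≡ 0  ⇒  +1.
(a,b)_19: α=2, u≡8; β=4, v≡9 (mod 19); (8|19)=-1, (9|19)=+1; sign (−1)^0·-1^4·+1^2 = +1.
(a,b)_23: α=2, u≡17; β=2, v≡7 (mod 23); (17|23)=-1, (7|23)=-1; sign (−1)^0·-1^2·-1^2 = +1.
(a,b)_3: α=0, u≡1; β=-4, v≡1 (mod 3); (1|3)=+1, (1|3)=+1; sign (−1)^0·+1^-4·+1^0 = +1.
(a,b)_∞: sgn(-77)=−, sgn(-2)=−, so -1.
(a,b)_11: α=5, u≡1; β=6, v≡4 (mod 11); (1|11)=+1, (4|11)=+1; sign (−1)^0·+1^6·+1^5 = +1.
Ram(-77, -2) = {7, ∞}; no ℚ_7-point on the conic.

[7, inf]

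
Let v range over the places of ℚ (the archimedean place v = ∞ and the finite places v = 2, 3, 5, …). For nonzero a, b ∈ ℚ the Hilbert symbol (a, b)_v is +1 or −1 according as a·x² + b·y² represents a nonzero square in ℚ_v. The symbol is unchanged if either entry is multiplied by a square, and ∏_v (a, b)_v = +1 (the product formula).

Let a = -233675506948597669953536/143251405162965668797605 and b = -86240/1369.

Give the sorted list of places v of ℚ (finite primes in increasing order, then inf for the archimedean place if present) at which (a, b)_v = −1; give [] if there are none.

[5, inf]

(a, b) ≡ (-55, -110) mod (ℚ^×)²; places V = {2, 3, 5, 7, 11, 13, 19, 37, ∞}.
(a,b)_∞: sgn(-55)=−, sgn(-110)=−, so -1.
(a,b)_11: α=5, u≡10; β=1, v≡5 (mod 11); (10|11)=-1, (5|11)=+1; sign (−1)^1·-1^1·+1^5 = +1.
(a,b)_7: α=6, u≡2; β=2, v≡1 (mod 7); (2|7)=+1, (1|7)=+1; sign (−1)^0·+1^2·+1^6 = +1.
(a,b)_3: α=-4, u≡2; β=0, v≡1 (mod 3); (2|3)=-1, (1|3)=+1; sign (−1)^0·-1^0·+1^-4 = +1.
(a,b)_13: α=-10, u≡3; β=0, v≡7 (mod 13); (3|13)=+1, (7|13)=-1; sign (−1)^0·+1^0·-1^-10 = +1.
(a,b)_37: α=-6, u≡6; β=-2, v≡7 (mod 37); (6|37)=-1, (7|37)=+1; sign (−1)^0·-1^-2·+1^-6 = +1.
(a,b)_2: α=18, β=5; u≡1, v≡1 (mod 8); ε(u)ε(v)=0·0, αω(v)=18·0, βω(u)=5·0; sum ≡ 0  ⇒  +1.
(a,b)_5: α=-1, u≡4; β=1, v≡3 (mod 5); (4|5)=+1, (3|5)=-1; sign (−1)^0·+1^1·-1^-1 = -1.
(a,b)_19: α=6, u≡13; β=0, v≡1 (mod 19); (13|19)=-1, (1|19)=+1; sign (−1)^0·-1^0·+1^6 = +1.
Ram(-55, -110) = {5, ∞}; no ℚ_5-point on the conic.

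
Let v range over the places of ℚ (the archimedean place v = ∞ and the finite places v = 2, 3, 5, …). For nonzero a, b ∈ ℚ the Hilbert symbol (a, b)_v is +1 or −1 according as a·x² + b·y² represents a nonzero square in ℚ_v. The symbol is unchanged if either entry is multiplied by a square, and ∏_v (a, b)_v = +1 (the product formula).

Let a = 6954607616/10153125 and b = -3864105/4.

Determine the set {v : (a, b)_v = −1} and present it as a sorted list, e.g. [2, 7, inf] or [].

(a, b) ≡ (205, -47705) mod (ℚ^×)²; places V = {2, 3, 5, 7, 11, 19, 29, 37, 41, 47, ∞}.
(a,b)_19: α=-2, u≡3; β=0, v≡5 (mod 19); (3|19)=-1, (5|19)=+1; sign (−1)^0·-1^0·+1^-2 = +1.
(a,b)_5: α=-5, u≡4; β=1, v≡1 (mod 5); (4|5)=+1, (1|5)=+1; sign (−1)^0·+1^1·+1^-5 = +1.
(a,b)_37: α=2, u≡23; β=0, v≡16 (mod 37); (23|37)=-1, (16|37)=+1; sign (−1)^0·-1^0·+1^2 = +1.
(a,b)_∞: sgn(205)=+, sgn(-47705)=−, so +1.
(a,b)_3: α=-2, u≡1; β=4, v≡1 (mod 3); (1|3)=+1, (1|3)=+1; sign (−1)^0·+1^4·+1^-2 = +1.
(a,b)_47: α=0, u≡3; β=1, v≡44 (mod 47); (3|47)=+1, (44|47)=-1; sign (−1)^0·+1^1·-1^0 = +1.
(a,b)_11: α=2, u≡10; β=0, v≡2 (mod 11); (10|11)=-1, (2|11)=-1; sign (−1)^0·-1^0·-1^2 = +1.
(a,b)_41: α=1, u≡4; β=0, v≡26 (mod 41); (4|41)=+1, (26|41)=-1; sign (−1)^0·+1^0·-1^1 = -1.
(a,b)_29: α=0, u≡26; β=1, v≡17 (mod 29); (26|29)=-1, (17|29)=-1; sign (−1)^0·-1^1·-1^0 = -1.
(a,b)_2: α=10, β=-2; u≡5, v≡7 (mod 8); ε(u)ε(v)=0·1, αω(v)=10·0, βω(u)=-2·1; sum ≡ 0  ⇒  +1.
(a,b)_7: α=0, u≡4; β=1, v≡3 (mod 7); (4|7)=+1, (3|7)=-1; sign (−1)^0·+1^1·-1^0 = +1.
Ram(205, -47705) = {29, 41}; no ℚ_29-point on the conic.

[29, 41]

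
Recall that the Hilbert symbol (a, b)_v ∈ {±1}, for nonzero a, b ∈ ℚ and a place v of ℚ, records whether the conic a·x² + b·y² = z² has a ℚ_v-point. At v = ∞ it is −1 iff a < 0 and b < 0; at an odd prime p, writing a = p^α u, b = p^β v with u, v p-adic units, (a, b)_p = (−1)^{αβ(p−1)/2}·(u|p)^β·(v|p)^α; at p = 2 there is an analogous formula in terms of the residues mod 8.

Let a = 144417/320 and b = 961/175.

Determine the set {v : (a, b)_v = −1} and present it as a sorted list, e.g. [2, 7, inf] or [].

Mod squares: a ≡ 1365, b ≡ 7. Check v ∈ {∞, 2, 3, 5, 7, 13, 23, 31}.
v=∞: 1365 > 0 and 7 > 0  ⇒  (a,b)_∞ = +1.
v=7: a=7^1·(≡6), b=7^-1·(≡4) mod 7; (6|7)=-1, (4|7)=+1; (−1)^{1·-1·3}·(-1)^-1·(+1)^1 = +1.
v=5: a=5^-1·(≡3), b=5^-2·(≡3) mod 5; (3|5)=-1, (3|5)=-1; (−1)^{-1·-2·2}·(-1)^-2·(-1)^-1 = -1.
v=23: a=23^2·(≡13), b=23^0·(≡21) mod 23; (13|23)=+1, (21|23)=-1; (−1)^{2·0·11}·(+1)^0·(-1)^2 = +1.
v=13: a=13^1·(≡9), b=13^0·(≡2) mod 13; (9|13)=+1, (2|13)=-1; (−1)^{1·0·6}·(+1)^0·(-1)^1 = -1.
v=3: a=3^1·(≡2), b=3^0·(≡1) mod 3; (2|3)=-1, (1|3)=+1; (−1)^{1·0·1}·(-1)^0·(+1)^1 = +1.
v=2: v_2(a)=-6, v_2(b)=0; units ≡ 5, 7 (mod 8); ε·ε+αω+βω = 0·1+-6·0+0·1 ≡ 0  ⇒  (a,b)_2 = +1.
v=31: a=31^0·(≡5), b=31^2·(≡14) mod 31; (5|31)=+1, (14|31)=+1; (−1)^{0·2·15}·(+1)^2·(+1)^0 = +1.
Ram(1365, 7) = {5, 13}; no ℚ_5-point on the conic.

[5, 13]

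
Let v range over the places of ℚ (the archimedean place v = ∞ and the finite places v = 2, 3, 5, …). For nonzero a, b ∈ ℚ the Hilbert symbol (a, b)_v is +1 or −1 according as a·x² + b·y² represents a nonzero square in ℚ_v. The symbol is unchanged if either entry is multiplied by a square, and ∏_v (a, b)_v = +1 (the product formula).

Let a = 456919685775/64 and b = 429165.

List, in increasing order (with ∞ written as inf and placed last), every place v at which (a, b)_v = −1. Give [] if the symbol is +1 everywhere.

[3, 17]

Mod squares: a ≡ 119, b ≡ 165. Check v ∈ {∞, 2, 3, 5, 7, 11, 17}.
v=3: a=3^12·(≡2), b=3^3·(≡1) mod 3; (2|3)=-1, (1|3)=+1; (−1)^{12·3·1}·(-1)^3·(+1)^12 = -1.
v=17: a=17^3·(≡12), b=17^2·(≡6) mod 17; (12|17)=-1, (6|17)=-1; (−1)^{3·2·8}·(-1)^2·(-1)^3 = -1.
v=11: a=11^0·(≡4), b=11^1·(≡9) mod 11; (4|11)=+1, (9|11)=+1; (−1)^{0·1·5}·(+1)^1·(+1)^0 = +1.
v=5: a=5^2·(≡4), b=5^1·(≡3) mod 5; (4|5)=+1, (3|5)=-1; (−1)^{2·1·2}·(+1)^1·(-1)^2 = +1.
v=7: a=7^1·(≡3), b=7^0·(≡2) mod 7; (3|7)=-1, (2|7)=+1; (−1)^{1·0·3}·(-1)^0·(+1)^1 = +1.
v=∞: 119 > 0 and 165 > 0  ⇒  (a,b)_∞ = +1.
v=2: v_2(a)=-6, v_2(b)=0; units ≡ 7, 5 (mod 8); ε·ε+αω+βω = 1·0+-6·1+0·0 ≡ 0  ⇒  (a,b)_2 = +1.
(119, 165 / ℚ) ramifies at {3, 17}: a division algebra.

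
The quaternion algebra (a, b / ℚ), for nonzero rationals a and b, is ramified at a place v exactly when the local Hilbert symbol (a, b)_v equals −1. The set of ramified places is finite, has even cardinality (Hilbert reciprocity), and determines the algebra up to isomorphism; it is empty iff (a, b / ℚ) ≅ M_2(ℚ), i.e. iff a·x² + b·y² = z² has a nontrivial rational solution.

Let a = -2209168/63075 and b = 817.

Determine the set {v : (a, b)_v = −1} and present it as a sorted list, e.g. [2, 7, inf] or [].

[19, 43]

(a, b) ≡ (-2451, 817) mod (ℚ^×)²; places V = {2, 3, 5, 13, 19, 29, 43, ∞}.
(a,b)_19: α=1, u≡6; β=1, v≡5 (mod 19); (6|19)=+1, (5|19)=+1; sign (−1)^1·+1^1·+1^1 = -1.
(a,b)_43: α=1, u≡20; β=1, v≡19 (mod 43); (20|43)=-1, (19|43)=-1; sign (−1)^1·-1^1·-1^1 = -1.
(a,b)_∞: sgn(-2451)=−, sgn(817)=+, so +1.
(a,b)_5: α=-2, u≡4; β=0, v≡2 (mod 5); (4|5)=+1, (2|5)=-1; sign (−1)^0·+1^0·-1^-2 = +1.
(a,b)_29: α=-2, u≡15; β=0, v≡5 (mod 29); (15|29)=-1, (5|29)=+1; sign (−1)^0·-1^0·+1^-2 = +1.
(a,b)_13: α=2, u≡7; β=0, v≡11 (mod 13); (7|13)=-1, (11|13)=-1; sign (−1)^0·-1^0·-1^2 = +1.
(a,b)_3: α=-1, u≡2; β=0, v≡1 (mod 3); (2|3)=-1, (1|3)=+1; sign (−1)^0·-1^0·+1^-1 = +1.
(a,b)_2: α=4, β=0; u≡5, v≡1 (mod 8); ε(u)ε(v)=0·0, αω(v)=4·0, βω(u)=0·1; sum ≡ 0  ⇒  +1.
(-2451, 817 / ℚ) ramifies at {19, 43}: a division algebra.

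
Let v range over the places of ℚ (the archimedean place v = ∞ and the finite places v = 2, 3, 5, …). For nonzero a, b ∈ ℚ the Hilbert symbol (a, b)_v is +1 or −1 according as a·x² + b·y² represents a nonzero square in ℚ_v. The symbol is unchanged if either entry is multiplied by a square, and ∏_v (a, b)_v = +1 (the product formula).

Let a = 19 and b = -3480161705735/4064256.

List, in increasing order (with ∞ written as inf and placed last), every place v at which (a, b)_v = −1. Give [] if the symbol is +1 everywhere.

[11, 19]

Mod squares: a ≡ 19, b ≡ -935. Check v ∈ {∞, 2, 3, 5, 7, 11, 13, 17, 19}.
v=7: a=7^0·(≡5), b=7^-2·(≡6) mod 7; (5|7)=-1, (6|7)=-1; (−1)^{0·-2·3}·(-1)^-2·(-1)^0 = +1.
v=13: a=13^0·(≡6), b=13^4·(≡9) mod 13; (6|13)=-1, (9|13)=+1; (−1)^{0·4·6}·(-1)^4·(+1)^0 = +1.
v=11: a=11^0·(≡8), b=11^1·(≡3) mod 11; (8|11)=-1, (3|11)=+1; (−1)^{0·1·5}·(-1)^1·(+1)^0 = -1.
v=2: v_2(a)=0, v_2(b)=-10; units ≡ 3, 1 (mod 8); ε·ε+αω+βω = 1·0+0·0+-10·1 ≡ 0  ⇒  (a,b)_2 = +1.
v=∞: 19 > 0 and -935 < 0  ⇒  (a,b)_∞ = +1.
v=5: a=5^0·(≡4), b=5^1·(≡3) mod 5; (4|5)=+1, (3|5)=-1; (−1)^{0·1·2}·(+1)^1·(-1)^0 = +1.
v=17: a=17^0·(≡2), b=17^1·(≡15) mod 17; (2|17)=+1, (15|17)=+1; (−1)^{0·1·8}·(+1)^1·(+1)^0 = +1.
v=3: a=3^0·(≡1), b=3^-4·(≡1) mod 3; (1|3)=+1, (1|3)=+1; (−1)^{0·-4·1}·(+1)^-4·(+1)^0 = +1.
v=19: a=19^1·(≡1), b=19^4·(≡15) mod 19; (1|19)=+1, (15|19)=-1; (−1)^{1·4·9}·(+1)^4·(-1)^1 = -1.
Ram(19, -935) = {11, 19}; no ℚ_11-point on the conic.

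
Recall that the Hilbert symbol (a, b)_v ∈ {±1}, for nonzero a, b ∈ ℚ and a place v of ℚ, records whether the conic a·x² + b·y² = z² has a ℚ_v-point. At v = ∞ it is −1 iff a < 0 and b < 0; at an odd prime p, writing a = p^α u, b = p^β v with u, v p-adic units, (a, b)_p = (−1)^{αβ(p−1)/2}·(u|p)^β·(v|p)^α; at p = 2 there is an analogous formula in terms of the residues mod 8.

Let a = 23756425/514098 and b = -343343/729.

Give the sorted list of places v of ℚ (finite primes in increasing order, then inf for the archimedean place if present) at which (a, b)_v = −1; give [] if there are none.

[13, 43]

(a, b) ≡ (38786, -143) mod (ℚ^×)²; places V = {2, 3, 5, 7, 11, 13, 41, 43, ∞}.
(a,b)_11: α=1, u≡6; β=1, v≡9 (mod 11); (6|11)=-1, (9|11)=+1; sign (−1)^1·-1^1·+1^1 = +1.
(a,b)_3: α=-2, u≡2; β=-6, v≡1 (mod 3); (2|3)=-1, (1|3)=+1; sign (−1)^0·-1^-6·+1^-2 = +1.
(a,b)_43: α=1, u≡29; β=0, v≡37 (mod 43); (29|43)=-1, (37|43)=-1; sign (−1)^0·-1^0·-1^1 = -1.
(a,b)_5: α=2, u≡4; β=0, v≡3 (mod 5); (4|5)=+1, (3|5)=-1; sign (−1)^0·+1^0·-1^2 = +1.
(a,b)_41: α=1, u≡28; β=0, v≡1 (mod 41); (28|41)=-1, (1|41)=+1; sign (−1)^0·-1^0·+1^1 = +1.
(a,b)_∞: sgn(38786)=+, sgn(-143)=−, so +1.
(a,b)_13: α=-4, u≡6; β=1, v≡5 (mod 13); (6|13)=-1, (5|13)=-1; sign (−1)^0·-1^1·-1^-4 = -1.
(a,b)_7: α=2, u≡3; β=4, v≡4 (mod 7); (3|7)=-1, (4|7)=+1; sign (−1)^0·-1^4·+1^2 = +1.
(a,b)_2: α=-1, β=0; u≡1, v≡1 (mod 8); ε(u)ε(v)=0·0, αω(v)=-1·0, βω(u)=0·0; sum ≡ 0  ⇒  +1.
Ram(38786, -143) = {13, 43}; no ℚ_13-point on the conic.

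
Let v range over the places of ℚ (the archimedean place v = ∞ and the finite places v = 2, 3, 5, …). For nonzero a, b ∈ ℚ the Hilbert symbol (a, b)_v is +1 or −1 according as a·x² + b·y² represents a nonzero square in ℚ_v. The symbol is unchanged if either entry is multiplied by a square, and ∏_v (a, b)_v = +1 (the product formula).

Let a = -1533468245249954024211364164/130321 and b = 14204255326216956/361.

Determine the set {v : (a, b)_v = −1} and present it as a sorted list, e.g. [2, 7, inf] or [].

(a, b) ≡ (-194649, 231) mod (ℚ^×)²; places V = {2, 3, 7, 11, 13, 19, 23, 31, 47, ∞}.
(a,b)_47: α=2, u≡6; β=2, v≡39 (mod 47); (6|47)=+1, (39|47)=-1; sign (−1)^0·+1^2·-1^2 = +1.
(a,b)_∞: sgn(-194649)=−, sgn(231)=+, so +1.
(a,b)_2: α=2, β=2; u≡7, v≡7 (mod 8); ε(u)ε(v)=1·1, αω(v)=2·0, βω(u)=2·0; sum ≡ 1  ⇒  -1.
(a,b)_3: α=7, u≡1; β=5, v≡2 (mod 3); (1|3)=+1, (2|3)=-1; sign (−1)^1·+1^5·-1^7 = +1.
(a,b)_11: α=2, u≡7; β=1, v≡8 (mod 11); (7|11)=-1, (8|11)=-1; sign (−1)^0·-1^1·-1^2 = -1.
(a,b)_31: α=3, u≡9; β=2, v≡19 (mod 31); (9|31)=+1, (19|31)=+1; sign (−1)^0·+1^2·+1^3 = +1.
(a,b)_19: α=-4, u≡5; β=-2, v≡2 (mod 19); (5|19)=+1, (2|19)=-1; sign (−1)^0·+1^-2·-1^-4 = +1.
(a,b)_7: α=7, u≡1; β=1, v≡3 (mod 7); (1|7)=+1, (3|7)=-1; sign (−1)^1·+1^1·-1^7 = +1.
(a,b)_23: α=3, u≡13; β=2, v≡18 (mod 23); (13|23)=+1, (18|23)=+1; sign (−1)^0·+1^2·+1^3 = +1.
(a,b)_13: α=3, u≡4; β=2, v≡4 (mod 13); (4|13)=+1, (4|13)=+1; sign (−1)^0·+1^2·+1^3 = +1.
Ram(-194649, 231) = {2, 11}; no ℚ_2-point on the conic.

[2, 11]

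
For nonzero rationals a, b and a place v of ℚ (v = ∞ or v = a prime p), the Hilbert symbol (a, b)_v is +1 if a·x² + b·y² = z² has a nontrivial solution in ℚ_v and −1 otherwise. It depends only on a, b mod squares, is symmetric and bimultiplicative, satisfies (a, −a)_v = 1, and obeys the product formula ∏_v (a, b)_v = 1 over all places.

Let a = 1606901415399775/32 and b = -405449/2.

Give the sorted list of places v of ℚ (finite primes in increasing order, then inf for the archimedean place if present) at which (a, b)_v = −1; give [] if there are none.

Mod squares: a ≡ 782, b ≡ -810898. Check v ∈ {∞, 2, 5, 11, 17, 23, 29, 31, 41}.
v=29: a=29^2·(≡6), b=29^1·(≡13) mod 29; (6|29)=+1, (13|29)=+1; (−1)^{2·1·14}·(+1)^1·(+1)^2 = +1.
v=23: a=23^1·(≡5), b=23^0·(≡9) mod 23; (5|23)=-1, (9|23)=+1; (−1)^{1·0·11}·(-1)^0·(+1)^1 = +1.
v=31: a=31^2·(≡28), b=31^1·(≡17) mod 31; (28|31)=+1, (17|31)=-1; (−1)^{2·1·15}·(+1)^1·(-1)^2 = +1.
v=∞: 782 > 0 and -810898 < 0  ⇒  (a,b)_∞ = +1.
v=2: v_2(a)=-5, v_2(b)=-1; units ≡ 7, 7 (mod 8); ε·ε+αω+βω = 1·1+-5·0+-1·0 ≡ 1  ⇒  (a,b)_2 = -1.
v=11: a=11^2·(≡5), b=11^1·(≡1) mod 11; (5|11)=+1, (1|11)=+1; (−1)^{2·1·5}·(+1)^1·(+1)^2 = +1.
v=17: a=17^1·(≡10), b=17^0·(≡9) mod 17; (10|17)=-1, (9|17)=+1; (−1)^{1·0·8}·(-1)^0·(+1)^1 = +1.
v=5: a=5^2·(≡3), b=5^0·(≡3) mod 5; (3|5)=-1, (3|5)=-1; (−1)^{2·0·2}·(-1)^0·(-1)^2 = +1.
v=41: a=41^2·(≡34), b=41^1·(≡37) mod 41; (34|41)=-1, (37|41)=+1; (−1)^{2·1·20}·(-1)^1·(+1)^2 = -1.
Ram(782, -810898) = {2, 41}; no ℚ_2-point on the conic.

[2, 41]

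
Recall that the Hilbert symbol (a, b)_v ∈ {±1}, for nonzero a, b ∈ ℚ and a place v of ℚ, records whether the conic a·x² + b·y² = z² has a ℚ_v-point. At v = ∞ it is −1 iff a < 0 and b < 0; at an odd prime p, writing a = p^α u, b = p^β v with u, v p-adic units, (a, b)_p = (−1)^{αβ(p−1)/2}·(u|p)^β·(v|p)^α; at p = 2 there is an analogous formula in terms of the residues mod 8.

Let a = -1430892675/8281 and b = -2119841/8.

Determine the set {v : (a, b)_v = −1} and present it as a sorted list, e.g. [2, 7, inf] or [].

[2, 3, 23, 37, 47, inf]

(a, b) ≡ (-6359523, -4239682) mod (ℚ^×)²; places V = {2, 3, 5, 7, 13, 23, 37, 47, 53, ∞}.
(a,b)_7: α=-2, u≡5; β=0, v≡4 (mod 7); (5|7)=-1, (4|7)=+1; sign (−1)^0·-1^0·+1^-2 = +1.
(a,b)_2: α=0, β=-3; u≡5, v≡7 (mod 8); ε(u)ε(v)=0·1, αω(v)=0·0, βω(u)=-3·1; sum ≡ 1  ⇒  -1.
(a,b)_3: α=3, u≡1; β=0, v≡2 (mod 3); (1|3)=+1, (2|3)=-1; sign (−1)^0·+1^0·-1^3 = -1.
(a,b)_13: α=-2, u≡10; β=0, v≡7 (mod 13); (10|13)=+1, (7|13)=-1; sign (−1)^0·+1^0·-1^-2 = +1.
(a,b)_53: α=1, u≡1; β=1, v≡42 (mod 53); (1|53)=+1, (42|53)=+1; sign (−1)^0·+1^1·+1^1 = +1.
(a,b)_5: α=2, u≡3; β=0, v≡3 (mod 5); (3|5)=-1, (3|5)=-1; sign (−1)^0·-1^0·-1^2 = +1.
(a,b)_37: α=1, u≡6; β=1, v≡21 (mod 37); (6|37)=-1, (21|37)=+1; sign (−1)^0·-1^1·+1^1 = -1.
(a,b)_47: α=1, u≡6; β=1, v≡8 (mod 47); (6|47)=+1, (8|47)=+1; sign (−1)^1·+1^1·+1^1 = -1.
(a,b)_23: α=1, u≡21; β=1, v≡5 (mod 23); (21|23)=-1, (5|23)=-1; sign (−1)^1·-1^1·-1^1 = -1.
(a,b)_∞: sgn(-6359523)=−, sgn(-4239682)=−, so -1.
Ram(-6359523, -4239682) = {2, 3, 23, 37, 47, ∞}; no ℚ_2-point on the conic.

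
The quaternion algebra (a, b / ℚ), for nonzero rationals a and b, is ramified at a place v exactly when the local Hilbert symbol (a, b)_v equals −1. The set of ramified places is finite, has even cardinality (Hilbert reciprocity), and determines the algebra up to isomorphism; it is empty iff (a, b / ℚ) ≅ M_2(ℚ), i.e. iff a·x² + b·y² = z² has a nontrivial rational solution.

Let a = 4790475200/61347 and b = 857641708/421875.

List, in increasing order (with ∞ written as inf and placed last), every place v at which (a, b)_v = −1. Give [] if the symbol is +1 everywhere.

Mod squares: a ≡ 3741, b ≡ 129. Check v ∈ {∞, 2, 3, 5, 7, 11, 13, 29, 43}.
v=7: a=7^4·(≡3), b=7^2·(≡6) mod 7; (3|7)=-1, (6|7)=-1; (−1)^{4·2·3}·(-1)^2·(-1)^4 = +1.
v=29: a=29^1·(≡23), b=29^2·(≡22) mod 29; (23|29)=+1, (22|29)=+1; (−1)^{1·2·14}·(+1)^2·(+1)^1 = +1.
v=2: v_2(a)=6, v_2(b)=2; units ≡ 5, 1 (mod 8); ε·ε+αω+βω = 0·0+6·0+2·1 ≡ 0  ⇒  (a,b)_2 = +1.
v=13: a=13^-2·(≡9), b=13^0·(≡12) mod 13; (9|13)=+1, (12|13)=+1; (−1)^{-2·0·6}·(+1)^0·(+1)^-2 = +1.
v=11: a=11^-2·(≡5), b=11^2·(≡7) mod 11; (5|11)=+1, (7|11)=-1; (−1)^{-2·2·5}·(+1)^2·(-1)^-2 = +1.
v=3: a=3^-1·(≡2), b=3^-3·(≡1) mod 3; (2|3)=-1, (1|3)=+1; (−1)^{-1·-3·1}·(-1)^-3·(+1)^-1 = +1.
v=∞: 3741 > 0 and 129 > 0  ⇒  (a,b)_∞ = +1.
v=5: a=5^2·(≡4), b=5^-6·(≡4) mod 5; (4|5)=+1, (4|5)=+1; (−1)^{2·-6·2}·(+1)^-6·(+1)^2 = +1.
v=43: a=43^1·(≡23), b=43^1·(≡18) mod 43; (23|43)=+1, (18|43)=-1; (−1)^{1·1·21}·(+1)^1·(-1)^1 = +1.
Every local symbol is +1, so the conic 3741·x² + 129·y² = z² has ℚ_v-points for all v and hence a ℚ-point; (a, b / ℚ) ≅ M_2(ℚ).

[]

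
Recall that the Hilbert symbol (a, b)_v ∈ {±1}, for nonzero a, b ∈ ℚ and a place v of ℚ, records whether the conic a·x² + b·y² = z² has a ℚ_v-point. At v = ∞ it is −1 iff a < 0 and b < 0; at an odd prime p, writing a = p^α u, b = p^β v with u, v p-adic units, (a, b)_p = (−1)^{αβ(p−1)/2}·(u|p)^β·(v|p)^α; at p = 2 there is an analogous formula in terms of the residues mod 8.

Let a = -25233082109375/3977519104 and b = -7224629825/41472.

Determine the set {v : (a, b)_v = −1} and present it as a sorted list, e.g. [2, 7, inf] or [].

Mod squares: a ≡ -3230, b ≡ -34. Check v ∈ {∞, 2, 3, 5, 7, 13, 17, 19, 31}.
v=2: v_2(a)=-13, v_2(b)=-9; units ≡ 1, 7 (mod 8); ε·ε+αω+βω = 0·1+-13·0+-9·0 ≡ 0  ⇒  (a,b)_2 = +1.
v=7: a=7^2·(≡4), b=7^2·(≡4) mod 7; (4|7)=+1, (4|7)=+1; (−1)^{2·2·3}·(+1)^2·(+1)^2 = +1.
v=19: a=19^3·(≡11), b=19^2·(≡6) mod 19; (11|19)=+1, (6|19)=+1; (−1)^{3·2·9}·(+1)^2·(+1)^3 = +1.
v=13: a=13^-4·(≡2), b=13^0·(≡8) mod 13; (2|13)=-1, (8|13)=-1; (−1)^{-4·0·6}·(-1)^0·(-1)^-4 = +1.
v=∞: -3230 < 0 and -34 < 0  ⇒  (a,b)_∞ = -1.
v=31: a=31^2·(≡25), b=31^2·(≡18) mod 31; (25|31)=+1, (18|31)=+1; (−1)^{2·2·15}·(+1)^2·(+1)^2 = +1.
v=17: a=17^-1·(≡11), b=17^1·(≡13) mod 17; (11|17)=-1, (13|17)=+1; (−1)^{-1·1·8}·(-1)^1·(+1)^-1 = -1.
v=5: a=5^7·(≡1), b=5^2·(≡1) mod 5; (1|5)=+1, (1|5)=+1; (−1)^{7·2·2}·(+1)^2·(+1)^7 = +1.
v=3: a=3^0·(≡1), b=3^-4·(≡2) mod 3; (1|3)=+1, (2|3)=-1; (−1)^{0·-4·1}·(+1)^-4·(-1)^0 = +1.
(-3230, -34 / ℚ) ramifies at {17, ∞}: a division algebra.

[17, inf]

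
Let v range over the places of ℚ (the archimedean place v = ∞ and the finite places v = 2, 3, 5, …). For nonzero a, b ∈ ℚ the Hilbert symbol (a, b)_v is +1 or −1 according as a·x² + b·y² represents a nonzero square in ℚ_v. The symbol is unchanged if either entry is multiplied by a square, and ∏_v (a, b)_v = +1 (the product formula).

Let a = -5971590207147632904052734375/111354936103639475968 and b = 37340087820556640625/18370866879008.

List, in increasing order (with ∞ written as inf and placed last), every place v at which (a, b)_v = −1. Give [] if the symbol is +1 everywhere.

[3, 11, 13, 19]

Mod squares: a ≡ -969969, b ≡ 7106. Check v ∈ {∞, 2, 3, 5, 7, 11, 13, 17, 19, 47}.
v=11: a=11^1·(≡8), b=11^1·(≡6) mod 11; (8|11)=-1, (6|11)=-1; (−1)^{1·1·5}·(-1)^1·(-1)^1 = -1.
v=19: a=19^1·(≡8), b=19^1·(≡14) mod 19; (8|19)=-1, (14|19)=-1; (−1)^{1·1·9}·(-1)^1·(-1)^1 = -1.
v=5: a=5^16·(≡1), b=5^12·(≡1) mod 5; (1|5)=+1, (1|5)=+1; (−1)^{16·12·2}·(+1)^12·(+1)^16 = +1.
v=13: a=13^1·(≡11), b=13^0·(≡11) mod 13; (11|13)=-1, (11|13)=-1; (−1)^{1·0·6}·(-1)^0·(-1)^1 = -1.
v=47: a=47^-6·(≡25), b=47^-4·(≡16) mod 47; (25|47)=+1, (16|47)=+1; (−1)^{-6·-4·23}·(+1)^-4·(+1)^-6 = +1.
v=17: a=17^1·(≡6), b=17^1·(≡14) mod 17; (6|17)=-1, (14|17)=-1; (−1)^{1·1·8}·(-1)^1·(-1)^1 = +1.
v=7: a=7^-9·(≡6), b=7^-6·(≡2) mod 7; (6|7)=-1, (2|7)=+1; (−1)^{-9·-6·3}·(-1)^-6·(+1)^-9 = +1.
v=3: a=3^25·(≡2), b=3^16·(≡2) mod 3; (2|3)=-1, (2|3)=-1; (−1)^{25·16·1}·(-1)^16·(-1)^25 = -1.
v=∞: -969969 < 0 and 7106 > 0  ⇒  (a,b)_∞ = +1.
v=2: v_2(a)=-8, v_2(b)=-5; units ≡ 7, 1 (mod 8); ε·ε+αω+βω = 1·0+-8·0+-5·0 ≡ 0  ⇒  (a,b)_2 = +1.
Ram(-969969, 7106) = {3, 11, 13, 19}; no ℚ_3-point on the conic.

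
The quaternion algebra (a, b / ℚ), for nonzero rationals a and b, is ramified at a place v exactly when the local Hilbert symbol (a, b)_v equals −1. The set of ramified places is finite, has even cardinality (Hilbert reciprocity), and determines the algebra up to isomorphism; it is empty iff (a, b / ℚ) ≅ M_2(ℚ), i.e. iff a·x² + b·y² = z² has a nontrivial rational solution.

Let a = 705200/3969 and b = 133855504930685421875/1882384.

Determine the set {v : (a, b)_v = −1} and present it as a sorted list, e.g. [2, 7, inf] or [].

(a, b) ≡ (1763, 2756205443) mod (ℚ^×)²; places V = {2, 3, 5, 7, 29, 31, 37, 41, 43, 47, ∞}.
(a,b)_3: α=-4, u≡2; β=0, v≡2 (mod 3); (2|3)=-1, (2|3)=-1; sign (−1)^0·-1^0·-1^-4 = +1.
(a,b)_2: α=4, β=-4; u≡3, v≡3 (mod 8); ε(u)ε(v)=1·1, αω(v)=4·1, βω(u)=-4·1; sum ≡ 1  ⇒  -1.
(a,b)_7: α=-2, u≡5; β=-6, v≡6 (mod 7); (5|7)=-1, (6|7)=-1; sign (−1)^0·-1^-6·-1^-2 = +1.
(a,b)_47: α=0, u≡14; β=1, v≡32 (mod 47); (14|47)=+1, (32|47)=+1; sign (−1)^0·+1^1·+1^0 = +1.
(a,b)_37: α=0, u≡35; β=1, v≡13 (mod 37); (35|37)=-1, (13|37)=-1; sign (−1)^0·-1^1·-1^0 = -1.
(a,b)_∞: sgn(1763)=+, sgn(2756205443)=+, so +1.
(a,b)_41: α=1, u≡23; β=3, v≡40 (mod 41); (23|41)=+1, (40|41)=+1; sign (−1)^0·+1^3·+1^1 = +1.
(a,b)_29: α=0, u≡20; β=1, v≡26 (mod 29); (20|29)=+1, (26|29)=-1; sign (−1)^0·+1^1·-1^0 = +1.
(a,b)_31: α=0, u≡12; β=1, v≡6 (mod 31); (12|31)=-1, (6|31)=-1; sign (−1)^0·-1^1·-1^0 = -1.
(a,b)_43: α=1, u≡41; β=3, v≡6 (mod 43); (41|43)=+1, (6|43)=+1; sign (−1)^1·+1^3·+1^1 = -1.
(a,b)_5: α=2, u≡2; β=6, v≡3 (mod 5); (2|5)=-1, (3|5)=-1; sign (−1)^0·-1^6·-1^2 = +1.
|Ram(1763, 2756205443)| = 4, even; anisotropic at {2, 31, 37, 43}.

[2, 31, 37, 43]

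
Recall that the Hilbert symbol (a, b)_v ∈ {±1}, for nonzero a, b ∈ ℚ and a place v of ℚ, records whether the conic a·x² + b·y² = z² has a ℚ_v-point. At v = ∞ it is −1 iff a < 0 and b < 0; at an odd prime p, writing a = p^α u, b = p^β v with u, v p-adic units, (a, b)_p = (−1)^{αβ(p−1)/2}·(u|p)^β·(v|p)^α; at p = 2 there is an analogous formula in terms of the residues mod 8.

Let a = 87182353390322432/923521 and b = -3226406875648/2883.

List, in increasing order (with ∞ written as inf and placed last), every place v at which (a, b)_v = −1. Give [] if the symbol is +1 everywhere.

(a, b) ≡ (323, -1254) mod (ℚ^×)²; places V = {2, 3, 11, 17, 19, 31, ∞}.
(a,b)_19: α=3, u≡7; β=3, v≡18 (mod 19); (7|19)=+1, (18|19)=-1; sign (−1)^1·+1^3·-1^3 = +1.
(a,b)_31: α=-4, u≡21; β=-2, v≡11 (mod 31); (21|31)=-1, (11|31)=-1; sign (−1)^0·-1^-2·-1^-4 = +1.
(a,b)_17: α=7, u≡13; β=4, v≡13 (mod 17); (13|17)=+1, (13|17)=+1; sign (−1)^0·+1^4·+1^7 = +1.
(a,b)_∞: sgn(323)=+, sgn(-1254)=−, so +1.
(a,b)_11: α=2, u≡9; β=1, v≡6 (mod 11); (9|11)=+1, (6|11)=-1; sign (−1)^0·+1^1·-1^2 = +1.
(a,b)_3: α=0, u≡2; β=-1, v≡2 (mod 3); (2|3)=-1, (2|3)=-1; sign (−1)^0·-1^-1·-1^0 = -1.
(a,b)_2: α=8, β=9; u≡3, v≡5 (mod 8); ε(u)ε(v)=1·0, αω(v)=8·1, βω(u)=9·1; sum ≡ 1  ⇒  -1.
|Ram(323, -1254)| = 2, even; anisotropic at {2, 3}.

[2, 3]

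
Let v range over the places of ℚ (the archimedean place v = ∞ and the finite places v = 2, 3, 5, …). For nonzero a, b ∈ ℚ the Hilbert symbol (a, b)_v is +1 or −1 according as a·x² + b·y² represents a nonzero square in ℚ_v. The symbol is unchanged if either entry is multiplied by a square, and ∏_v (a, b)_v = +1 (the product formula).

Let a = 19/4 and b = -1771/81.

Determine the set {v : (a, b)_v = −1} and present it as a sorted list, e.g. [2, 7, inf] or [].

(a, b) ≡ (19, -1771) mod (ℚ^×)²; places V = {2, 3, 7, 11, 19, 23, ∞}.
(a,b)_∞: sgn(19)=+, sgn(-1771)=−, so +1.
(a,b)_7: α=0, u≡3; β=1, v≡5 (mod 7); (3|7)=-1, (5|7)=-1; sign (−1)^0·-1^1·-1^0 = -1.
(a,b)_11: α=0, u≡2; β=1, v≡1 (mod 11); (2|11)=-1, (1|11)=+1; sign (−1)^0·-1^1·+1^0 = -1.
(a,b)_23: α=0, u≡22; β=1, v≡7 (mod 23); (22|23)=-1, (7|23)=-1; sign (−1)^0·-1^1·-1^0 = -1.
(a,b)_2: α=-2, β=0; u≡3, v≡5 (mod 8); ε(u)ε(v)=1·0, αω(v)=-2·1, βω(u)=0·1; sum ≡ 0  ⇒  +1.
(a,b)_19: α=1, u≡5; β=0, v≡3 (mod 19); (5|19)=+1, (3|19)=-1; sign (−1)^0·+1^0·-1^1 = -1.
(a,b)_3: α=0, u≡1; β=-4, v≡2 (mod 3); (1|3)=+1, (2|3)=-1; sign (−1)^0·+1^-4·-1^0 = +1.
Ram(19, -1771) = {7, 11, 19, 23}; no ℚ_7-point on the conic.

[7, 11, 19, 23]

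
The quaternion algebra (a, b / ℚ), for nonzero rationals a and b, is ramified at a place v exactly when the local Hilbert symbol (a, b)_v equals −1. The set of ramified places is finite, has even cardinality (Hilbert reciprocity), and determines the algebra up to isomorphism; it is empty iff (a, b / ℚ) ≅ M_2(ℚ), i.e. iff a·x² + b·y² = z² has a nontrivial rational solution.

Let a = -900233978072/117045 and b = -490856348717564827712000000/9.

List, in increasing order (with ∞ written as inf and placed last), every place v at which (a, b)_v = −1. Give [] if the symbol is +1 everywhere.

Mod squares: a ≡ -91390, b ≡ -1073. Check v ∈ {∞, 2, 3, 5, 11, 13, 17, 19, 29, 37}.
v=29: a=29^2·(≡12), b=29^5·(≡19) mod 29; (12|29)=-1, (19|29)=-1; (−1)^{2·5·14}·(-1)^5·(-1)^2 = -1.
v=∞: -91390 < 0 and -1073 < 0  ⇒  (a,b)_∞ = -1.
v=19: a=19^1·(≡4), b=19^2·(≡8) mod 19; (4|19)=+1, (8|19)=-1; (−1)^{1·2·9}·(+1)^2·(-1)^1 = -1.
v=13: a=13^1·(≡3), b=13^2·(≡5) mod 13; (3|13)=+1, (5|13)=-1; (−1)^{1·2·6}·(+1)^2·(-1)^1 = -1.
v=37: a=37^1·(≡9), b=37^3·(≡15) mod 37; (9|37)=+1, (15|37)=-1; (−1)^{1·3·18}·(+1)^3·(-1)^1 = -1.
v=11: a=11^4·(≡5), b=11^2·(≡5) mod 11; (5|11)=+1, (5|11)=+1; (−1)^{4·2·5}·(+1)^2·(+1)^4 = +1.
v=17: a=17^-2·(≡9), b=17^0·(≡9) mod 17; (9|17)=+1, (9|17)=+1; (−1)^{-2·0·8}·(+1)^0·(+1)^-2 = +1.
v=5: a=5^-1·(≡2), b=5^6·(≡3) mod 5; (2|5)=-1, (3|5)=-1; (−1)^{-1·6·2}·(-1)^6·(-1)^-1 = -1.
v=2: v_2(a)=3, v_2(b)=12; units ≡ 1, 7 (mod 8); ε·ε+αω+βω = 0·1+3·0+12·0 ≡ 0  ⇒  (a,b)_2 = +1.
v=3: a=3^-4·(≡2), b=3^-2·(≡1) mod 3; (2|3)=-1, (1|3)=+1; (−1)^{-4·-2·1}·(-1)^-2·(+1)^-4 = +1.
|Ram(-91390, -1073)| = 6, even; anisotropic at {5, 13, 19, 29, 37, ∞}.

[5, 13, 19, 29, 37, inf]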